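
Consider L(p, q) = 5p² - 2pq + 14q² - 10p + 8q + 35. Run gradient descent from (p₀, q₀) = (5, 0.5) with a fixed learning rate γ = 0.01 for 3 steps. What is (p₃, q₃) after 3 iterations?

(3.936656, 0.210908)

∇L = (10p - 2q - 10, -2p + 28q + 8)
(p₁, q₁) = (5, 0.5) − 0.01·(39, 12) = (4.61, 0.38)
(p₂, q₂) = (4.61, 0.38) − 0.01·(35.34, 9.42) = (4.2566, 0.2858)
(p₃, q₃) = (4.2566, 0.2858) − 0.01·(31.9944, 7.4892) = (3.936656, 0.210908)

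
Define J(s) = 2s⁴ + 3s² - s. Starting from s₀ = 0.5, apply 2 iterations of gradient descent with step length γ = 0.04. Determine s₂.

0.31124096

J′(s) = 8s³ + 6s - 1
Step 1: J′(0.5) = 3; s₁ = 0.5 − 0.04·3 = 0.38
Step 2: J′(0.38) = 1.718976; s₂ = 0.38 − 0.04·1.718976 = 0.31124096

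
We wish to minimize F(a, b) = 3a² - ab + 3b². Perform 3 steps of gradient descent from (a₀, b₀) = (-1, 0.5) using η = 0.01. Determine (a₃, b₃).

(-0.8176115, 0.388924)

∇F = (6a - b, -a + 6b)
Step 1: at (-1, 0.5), ∇F = (-6.5, 4) → (-1, 0.5) − 0.01·(-6.5, 4) = (-0.935, 0.46)
Step 2: at (-0.935, 0.46), ∇F = (-6.07, 3.695) → (-0.935, 0.46) − 0.01·(-6.07, 3.695) = (-0.8743, 0.42305)
Step 3: at (-0.8743, 0.42305), ∇F = (-5.66885, 3.4126) → (-0.8743, 0.42305) − 0.01·(-5.66885, 3.4126) = (-0.8176115, 0.388924)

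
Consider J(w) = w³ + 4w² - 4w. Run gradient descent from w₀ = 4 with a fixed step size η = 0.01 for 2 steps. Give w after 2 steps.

2.705872

J′(w) = 3w² + 8w - 4
Step 1: J′(4) = 76; w₁ = 4 − 0.01·76 = 3.24
Step 2: J′(3.24) = 53.4128; w₂ = 3.24 − 0.01·53.4128 = 2.705872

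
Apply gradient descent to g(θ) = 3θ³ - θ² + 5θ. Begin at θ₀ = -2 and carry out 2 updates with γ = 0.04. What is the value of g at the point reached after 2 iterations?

g′(θ) = 9θ² - 2θ + 5
Step 1: g′(-2) = 45; θ₁ = -2 − 0.04·45 = -3.8
Step 2: g′(-3.8) = 142.56; θ₂ = -3.8 − 0.04·142.56 = -9.5024
g(-9.5024) = -2711.882498281472

-2711.882498281472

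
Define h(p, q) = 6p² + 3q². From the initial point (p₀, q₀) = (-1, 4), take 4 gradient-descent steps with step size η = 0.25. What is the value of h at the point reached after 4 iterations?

1536.1875

∇h = (12p, 6q)
(p₁, q₁) = (-1, 4) − 0.25·(-12, 24) = (2, -2)
(p₂, q₂) = (2, -2) − 0.25·(24, -12) = (-4, 1)
(p₃, q₃) = (-4, 1) − 0.25·(-48, 6) = (8, -0.5)
(p₄, q₄) = (8, -0.5) − 0.25·(96, -3) = (-16, 0.25)
h(-16, 0.25) = 1536.1875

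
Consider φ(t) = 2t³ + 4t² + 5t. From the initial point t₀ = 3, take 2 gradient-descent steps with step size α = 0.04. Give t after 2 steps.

-0.442176

φ′(t) = 6t² + 8t + 5
Step 1: φ′(3) = 83; t₁ = 3 − 0.04·83 = -0.32
Step 2: φ′(-0.32) = 3.0544; t₂ = -0.32 − 0.04·3.0544 = -0.442176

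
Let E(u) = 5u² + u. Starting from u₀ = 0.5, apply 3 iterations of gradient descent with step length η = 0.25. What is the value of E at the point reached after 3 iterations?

E′(u) = 10u + 1
Step 1: E′(0.5) = 6; u₁ = 0.5 − 0.25·6 = -1
Step 2: E′(-1) = -9; u₂ = -1 − 0.25·(-9) = 1.25
Step 3: E′(1.25) = 13.5; u₃ = 1.25 − 0.25·13.5 = -2.125
E(-2.125) = 20.453125

20.453125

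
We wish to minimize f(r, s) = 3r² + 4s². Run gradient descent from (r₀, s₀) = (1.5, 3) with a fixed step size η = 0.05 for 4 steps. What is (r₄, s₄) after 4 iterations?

∇f = (6r, 8s)
(r₁, s₁) = (1.5, 3) − 0.05·(9, 24) = (1.05, 1.8)
(r₂, s₂) = (1.05, 1.8) − 0.05·(6.3, 14.4) = (0.735, 1.08)
(r₃, s₃) = (0.735, 1.08) − 0.05·(4.41, 8.64) = (0.5145, 0.648)
(r₄, s₄) = (0.5145, 0.648) − 0.05·(3.087, 5.184) = (0.36015, 0.3888)

(0.36015, 0.3888)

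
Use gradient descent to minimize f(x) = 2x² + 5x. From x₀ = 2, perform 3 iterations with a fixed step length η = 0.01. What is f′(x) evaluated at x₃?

11.501568

f′(x) = 4x + 5
x₁ = 2 − 0.01·13 = 1.87
x₂ = 1.87 − 0.01·12.48 = 1.7452
x₃ = 1.7452 − 0.01·11.9808 = 1.625392
f′(x) at (1.625392) = 11.501568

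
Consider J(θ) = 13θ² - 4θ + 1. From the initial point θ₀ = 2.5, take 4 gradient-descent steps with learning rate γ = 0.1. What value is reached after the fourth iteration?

J′(θ) = 26θ - 4
θ₁ = 2.5 − 0.1·61 = -3.6
θ₂ = -3.6 − 0.1·(-97.6) = 6.16
θ₃ = 6.16 − 0.1·156.16 = -9.456
θ₄ = -9.456 − 0.1·(-249.856) = 15.5296

15.5296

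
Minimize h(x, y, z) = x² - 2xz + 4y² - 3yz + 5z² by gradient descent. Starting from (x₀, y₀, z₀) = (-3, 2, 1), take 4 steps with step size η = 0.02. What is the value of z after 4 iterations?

0.36585104

∇h = (2x - 2z, 8y - 3z, -2x - 3y + 10z)
Step 1: at (-3, 2, 1), ∇h = (-8, 13, 10) → (-3, 2, 1) − 0.02·(-8, 13, 10) = (-2.84, 1.74, 0.8)
Step 2: at (-2.84, 1.74, 0.8), ∇h = (-7.28, 11.52, 8.46) → (-2.84, 1.74, 0.8) − 0.02·(-7.28, 11.52, 8.46) = (-2.6944, 1.5096, 0.6308)
Step 3: at (-2.6944, 1.5096, 0.6308), ∇h = (-6.6504, 10.1844, 7.168) → (-2.6944, 1.5096, 0.6308) − 0.02·(-6.6504, 10.1844, 7.168) = (-2.561392, 1.305912, 0.48744)
Step 4: at (-2.561392, 1.305912, 0.48744), ∇h = (-6.097664, 8.984976, 6.079448) → (-2.561392, 1.305912, 0.48744) − 0.02·(-6.097664, 8.984976, 6.079448) = (-2.43943872, 1.12621248, 0.36585104)
z = 0.36585104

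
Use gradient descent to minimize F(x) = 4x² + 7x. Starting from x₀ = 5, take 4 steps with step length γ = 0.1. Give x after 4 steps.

-0.8656

F′(x) = 8x + 7
Step 1: F′(5) = 47; x₁ = 5 − 0.1·47 = 0.3
Step 2: F′(0.3) = 9.4; x₂ = 0.3 − 0.1·9.4 = -0.64
Step 3: F′(-0.64) = 1.88; x₃ = -0.64 − 0.1·1.88 = -0.828
Step 4: F′(-0.828) = 0.376; x₄ = -0.828 − 0.1·0.376 = -0.8656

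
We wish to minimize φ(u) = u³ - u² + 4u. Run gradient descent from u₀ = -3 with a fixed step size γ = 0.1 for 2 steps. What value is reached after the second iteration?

φ′(u) = 3u² - 2u + 4
Step 1: φ′(-3) = 37; u₁ = -3 − 0.1·37 = -6.7
Step 2: φ′(-6.7) = 152.07; u₂ = -6.7 − 0.1·152.07 = -21.907

-21.907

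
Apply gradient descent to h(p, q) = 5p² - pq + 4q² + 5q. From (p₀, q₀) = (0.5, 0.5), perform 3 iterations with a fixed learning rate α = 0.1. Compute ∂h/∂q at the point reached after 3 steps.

∇h = (10p - q, -p + 8q + 5)
(p₁, q₁) = (0.5, 0.5) − 0.1·(4.5, 8.5) = (0.05, -0.35)
(p₂, q₂) = (0.05, -0.35) − 0.1·(0.85, 2.15) = (-0.035, -0.565)
(p₃, q₃) = (-0.035, -0.565) − 0.1·(0.215, 0.515) = (-0.0565, -0.6165)
∂h/∂q at (-0.0565, -0.6165) = 0.1245

0.1245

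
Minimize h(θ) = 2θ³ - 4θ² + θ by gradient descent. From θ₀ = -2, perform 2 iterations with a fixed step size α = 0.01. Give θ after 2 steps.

h′(θ) = 6θ² - 8θ + 1
Step 1: h′(-2) = 41; θ₁ = -2 − 0.01·41 = -2.41
Step 2: h′(-2.41) = 55.1286; θ₂ = -2.41 − 0.01·55.1286 = -2.961286

-2.961286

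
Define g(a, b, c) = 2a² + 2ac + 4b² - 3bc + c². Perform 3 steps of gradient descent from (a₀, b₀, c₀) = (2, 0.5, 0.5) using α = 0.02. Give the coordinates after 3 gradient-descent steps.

(1.509944, 0.361212, 0.31026)

∇g = (4a + 2c, 8b - 3c, 2a - 3b + 2c)
(a₁, b₁, c₁) = (2, 0.5, 0.5) − 0.02·(9, 2.5, 3.5) = (1.82, 0.45, 0.43)
(a₂, b₂, c₂) = (1.82, 0.45, 0.43) − 0.02·(8.14, 2.31, 3.15) = (1.6572, 0.4038, 0.367)
(a₃, b₃, c₃) = (1.6572, 0.4038, 0.367) − 0.02·(7.3628, 2.1294, 2.837) = (1.509944, 0.361212, 0.31026)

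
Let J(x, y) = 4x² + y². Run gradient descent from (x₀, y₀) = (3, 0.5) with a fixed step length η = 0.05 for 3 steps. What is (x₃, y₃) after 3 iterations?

∇J = (8x, 2y)
Step 1: at (3, 0.5), ∇J = (24, 1) → (3, 0.5) − 0.05·(24, 1) = (1.8, 0.45)
Step 2: at (1.8, 0.45), ∇J = (14.4, 0.9) → (1.8, 0.45) − 0.05·(14.4, 0.9) = (1.08, 0.405)
Step 3: at (1.08, 0.405), ∇J = (8.64, 0.81) → (1.08, 0.405) − 0.05·(8.64, 0.81) = (0.648, 0.3645)

(0.648, 0.3645)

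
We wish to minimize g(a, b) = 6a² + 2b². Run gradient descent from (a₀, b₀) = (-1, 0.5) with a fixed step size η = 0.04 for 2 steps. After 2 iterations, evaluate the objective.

∇g = (12a, 4b)
(a₁, b₁) = (-1, 0.5) − 0.04·(-12, 2) = (-0.52, 0.42)
(a₂, b₂) = (-0.52, 0.42) − 0.04·(-6.24, 1.68) = (-0.2704, 0.3528)
g(-0.2704, 0.3528) = 0.68763264

0.68763264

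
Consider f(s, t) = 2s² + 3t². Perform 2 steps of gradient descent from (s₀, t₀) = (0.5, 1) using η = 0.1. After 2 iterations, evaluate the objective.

∇f = (4s, 6t)
(s₁, t₁) = (0.5, 1) − 0.1·(2, 6) = (0.3, 0.4)
(s₂, t₂) = (0.3, 0.4) − 0.1·(1.2, 2.4) = (0.18, 0.16)
f(0.18, 0.16) = 0.1416

0.1416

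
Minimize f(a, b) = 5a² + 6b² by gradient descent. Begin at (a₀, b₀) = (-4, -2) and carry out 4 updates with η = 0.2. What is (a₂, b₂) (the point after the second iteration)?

(-4, -3.92)

∇f = (10a, 12b)
Step 1: at (-4, -2), ∇f = (-40, -24) → (-4, -2) − 0.2·(-40, -24) = (4, 2.8)
Step 2: at (4, 2.8), ∇f = (40, 33.6) → (4, 2.8) − 0.2·(40, 33.6) = (-4, -3.92)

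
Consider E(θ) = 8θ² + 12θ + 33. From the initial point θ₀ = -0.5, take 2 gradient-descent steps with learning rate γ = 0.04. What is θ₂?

E′(θ) = 16θ + 12
θ₁ = -0.5 − 0.04·4 = -0.66
θ₂ = -0.66 − 0.04·1.44 = -0.7176

-0.7176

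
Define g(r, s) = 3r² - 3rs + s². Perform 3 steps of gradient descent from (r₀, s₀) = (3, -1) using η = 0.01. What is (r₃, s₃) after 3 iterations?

∇g = (6r - 3s, -3r + 2s)
Step 1: at (3, -1), ∇g = (21, -11) → (3, -1) − 0.01·(21, -11) = (2.79, -0.89)
Step 2: at (2.79, -0.89), ∇g = (19.41, -10.15) → (2.79, -0.89) − 0.01·(19.41, -10.15) = (2.5959, -0.7885)
Step 3: at (2.5959, -0.7885), ∇g = (17.9409, -9.3647) → (2.5959, -0.7885) − 0.01·(17.9409, -9.3647) = (2.416491, -0.694853)

(2.416491, -0.694853)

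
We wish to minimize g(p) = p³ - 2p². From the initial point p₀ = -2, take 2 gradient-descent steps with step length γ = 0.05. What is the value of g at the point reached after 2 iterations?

g′(p) = 3p² - 4p
Step 1: g′(-2) = 20; p₁ = -2 − 0.05·20 = -3
Step 2: g′(-3) = 39; p₂ = -3 − 0.05·39 = -4.95
g(-4.95) = -170.292375

-170.292375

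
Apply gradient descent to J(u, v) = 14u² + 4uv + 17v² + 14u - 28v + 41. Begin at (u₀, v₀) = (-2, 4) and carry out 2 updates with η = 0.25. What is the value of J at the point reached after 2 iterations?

425811.5

∇J = (28u + 4v + 14, 4u + 34v - 28)
(u₁, v₁) = (-2, 4) − 0.25·(-26, 100) = (4.5, -21)
(u₂, v₂) = (4.5, -21) − 0.25·(56, -724) = (-9.5, 160)
J(-9.5, 160) = 425811.5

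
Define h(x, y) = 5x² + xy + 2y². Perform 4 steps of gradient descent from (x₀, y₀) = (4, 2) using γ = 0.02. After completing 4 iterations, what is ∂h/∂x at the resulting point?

∇h = (10x + y, x + 4y)
(x₁, y₁) = (4, 2) − 0.02·(42, 12) = (3.16, 1.76)
(x₂, y₂) = (3.16, 1.76) − 0.02·(33.36, 10.2) = (2.4928, 1.556)
(x₃, y₃) = (2.4928, 1.556) − 0.02·(26.484, 8.7168) = (1.96312, 1.381664)
(x₄, y₄) = (1.96312, 1.381664) − 0.02·(21.012864, 7.489776) = (1.54286272, 1.23186848)
∂h/∂x at (1.54286272, 1.23186848) = 16.66049568

16.66049568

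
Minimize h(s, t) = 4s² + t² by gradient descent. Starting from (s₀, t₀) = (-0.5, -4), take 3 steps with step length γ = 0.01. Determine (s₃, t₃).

(-0.389344, -3.764768)

∇h = (8s, 2t)
(s₁, t₁) = (-0.5, -4) − 0.01·(-4, -8) = (-0.46, -3.92)
(s₂, t₂) = (-0.46, -3.92) − 0.01·(-3.68, -7.84) = (-0.4232, -3.8416)
(s₃, t₃) = (-0.4232, -3.8416) − 0.01·(-3.3856, -7.6832) = (-0.389344, -3.764768)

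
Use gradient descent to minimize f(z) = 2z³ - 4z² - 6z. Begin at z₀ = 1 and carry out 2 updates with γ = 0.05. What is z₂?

f′(z) = 6z² - 8z - 6
Step 1: f′(1) = -8; z₁ = 1 − 0.05·(-8) = 1.4
Step 2: f′(1.4) = -5.44; z₂ = 1.4 − 0.05·(-5.44) = 1.672

1.672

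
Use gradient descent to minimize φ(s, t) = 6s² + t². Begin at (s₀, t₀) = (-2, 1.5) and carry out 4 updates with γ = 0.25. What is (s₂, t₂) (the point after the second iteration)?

∇φ = (12s, 2t)
Step 1: at (-2, 1.5), ∇φ = (-24, 3) → (-2, 1.5) − 0.25·(-24, 3) = (4, 0.75)
Step 2: at (4, 0.75), ∇φ = (48, 1.5) → (4, 0.75) − 0.25·(48, 1.5) = (-8, 0.375)

(-8, 0.375)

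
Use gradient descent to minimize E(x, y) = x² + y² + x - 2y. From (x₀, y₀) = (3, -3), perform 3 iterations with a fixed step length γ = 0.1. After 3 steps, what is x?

1.292

∇E = (2x + 1, 2y - 2)
(x₁, y₁) = (3, -3) − 0.1·(7, -8) = (2.3, -2.2)
(x₂, y₂) = (2.3, -2.2) − 0.1·(5.6, -6.4) = (1.74, -1.56)
(x₃, y₃) = (1.74, -1.56) − 0.1·(4.48, -5.12) = (1.292, -1.048)
x = 1.292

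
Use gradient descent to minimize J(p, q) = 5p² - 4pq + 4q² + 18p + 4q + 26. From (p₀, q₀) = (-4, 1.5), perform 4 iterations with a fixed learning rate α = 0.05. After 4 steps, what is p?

∇J = (10p - 4q + 18, -4p + 8q + 4)
Step 1: at (-4, 1.5), ∇J = (-28, 32) → (-4, 1.5) − 0.05·(-28, 32) = (-2.6, -0.1)
Step 2: at (-2.6, -0.1), ∇J = (-7.6, 13.6) → (-2.6, -0.1) − 0.05·(-7.6, 13.6) = (-2.22, -0.78)
Step 3: at (-2.22, -0.78), ∇J = (-1.08, 6.64) → (-2.22, -0.78) − 0.05·(-1.08, 6.64) = (-2.166, -1.112)
Step 4: at (-2.166, -1.112), ∇J = (0.788, 3.768) → (-2.166, -1.112) − 0.05·(0.788, 3.768) = (-2.2054, -1.3004)
p = -2.2054

-2.2054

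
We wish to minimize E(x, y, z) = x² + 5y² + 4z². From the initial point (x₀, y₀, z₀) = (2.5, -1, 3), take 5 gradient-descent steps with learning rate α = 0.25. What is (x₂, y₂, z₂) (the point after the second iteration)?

(0.625, -2.25, 3)

∇E = (2x, 10y, 8z)
(x₁, y₁, z₁) = (2.5, -1, 3) − 0.25·(5, -10, 24) = (1.25, 1.5, -3)
(x₂, y₂, z₂) = (1.25, 1.5, -3) − 0.25·(2.5, 15, -24) = (0.625, -2.25, 3)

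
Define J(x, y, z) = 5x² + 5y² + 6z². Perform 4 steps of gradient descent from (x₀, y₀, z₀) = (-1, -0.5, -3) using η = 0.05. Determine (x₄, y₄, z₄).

(-0.0625, -0.03125, -0.0768)

∇J = (10x, 10y, 12z)
(x₁, y₁, z₁) = (-1, -0.5, -3) − 0.05·(-10, -5, -36) = (-0.5, -0.25, -1.2)
(x₂, y₂, z₂) = (-0.5, -0.25, -1.2) − 0.05·(-5, -2.5, -14.4) = (-0.25, -0.125, -0.48)
(x₃, y₃, z₃) = (-0.25, -0.125, -0.48) − 0.05·(-2.5, -1.25, -5.76) = (-0.125, -0.0625, -0.192)
(x₄, y₄, z₄) = (-0.125, -0.0625, -0.192) − 0.05·(-1.25, -0.625, -2.304) = (-0.0625, -0.03125, -0.0768)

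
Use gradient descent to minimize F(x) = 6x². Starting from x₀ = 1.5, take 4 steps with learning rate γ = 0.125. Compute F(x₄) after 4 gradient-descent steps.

F′(x) = 12x
x₁ = 1.5 − 0.125·18 = -0.75
x₂ = -0.75 − 0.125·(-9) = 0.375
x₃ = 0.375 − 0.125·4.5 = -0.1875
x₄ = -0.1875 − 0.125·(-2.25) = 0.09375
F(0.09375) = 0.052734375

0.052734375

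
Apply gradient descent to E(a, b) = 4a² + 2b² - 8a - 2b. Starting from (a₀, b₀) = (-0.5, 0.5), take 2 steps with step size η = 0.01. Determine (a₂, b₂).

∇E = (8a - 8, 4b - 2)
(a₁, b₁) = (-0.5, 0.5) − 0.01·(-12, 0) = (-0.38, 0.5)
(a₂, b₂) = (-0.38, 0.5) − 0.01·(-11.04, 0) = (-0.2696, 0.5)

(-0.2696, 0.5)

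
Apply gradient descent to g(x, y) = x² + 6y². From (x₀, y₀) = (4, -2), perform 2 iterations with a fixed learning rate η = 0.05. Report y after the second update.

∇g = (2x, 12y)
(x₁, y₁) = (4, -2) − 0.05·(8, -24) = (3.6, -0.8)
(x₂, y₂) = (3.6, -0.8) − 0.05·(7.2, -9.6) = (3.24, -0.32)
y = -0.32

-0.32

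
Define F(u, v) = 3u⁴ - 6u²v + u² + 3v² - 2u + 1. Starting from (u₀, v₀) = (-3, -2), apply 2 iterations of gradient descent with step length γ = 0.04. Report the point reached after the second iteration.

∇F = (12u³ - 12uv + 2u - 2, -6u² + 6v)
Step 1: at (-3, -2), ∇F = (-404, -66) → (-3, -2) − 0.04·(-404, -66) = (13.16, 0.64)
Step 2: at (13.16, 0.64), ∇F = (27272.721152, -1035.2736) → (13.16, 0.64) − 0.04·(27272.721152, -1035.2736) = (-1077.74884608, 42.050944)

(-1077.74884608, 42.050944)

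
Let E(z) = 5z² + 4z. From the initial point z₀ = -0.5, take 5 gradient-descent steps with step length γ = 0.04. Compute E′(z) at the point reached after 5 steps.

-0.07776

E′(z) = 10z + 4
z₁ = -0.5 − 0.04·(-1) = -0.46
z₂ = -0.46 − 0.04·(-0.6) = -0.436
z₃ = -0.436 − 0.04·(-0.36) = -0.4216
z₄ = -0.4216 − 0.04·(-0.216) = -0.41296
z₅ = -0.41296 − 0.04·(-0.1296) = -0.407776
E′(z) at (-0.407776) = -0.07776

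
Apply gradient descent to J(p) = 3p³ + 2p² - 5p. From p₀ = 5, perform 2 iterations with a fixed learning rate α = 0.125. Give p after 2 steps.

J′(p) = 9p² + 4p - 5
p₁ = 5 − 0.125·240 = -25
p₂ = -25 − 0.125·5520 = -715

-715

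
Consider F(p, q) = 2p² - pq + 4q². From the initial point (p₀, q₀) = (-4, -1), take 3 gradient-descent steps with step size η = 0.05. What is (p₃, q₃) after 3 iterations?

∇F = (4p - q, -p + 8q)
Step 1: at (-4, -1), ∇F = (-15, -4) → (-4, -1) − 0.05·(-15, -4) = (-3.25, -0.8)
Step 2: at (-3.25, -0.8), ∇F = (-12.2, -3.15) → (-3.25, -0.8) − 0.05·(-12.2, -3.15) = (-2.64, -0.6425)
Step 3: at (-2.64, -0.6425), ∇F = (-9.9175, -2.5) → (-2.64, -0.6425) − 0.05·(-9.9175, -2.5) = (-2.144125, -0.5175)

(-2.144125, -0.5175)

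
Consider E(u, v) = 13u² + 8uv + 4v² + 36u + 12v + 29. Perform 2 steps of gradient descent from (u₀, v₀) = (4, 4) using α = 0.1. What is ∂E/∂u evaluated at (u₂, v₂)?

∇E = (26u + 8v + 36, 8u + 8v + 12)
Step 1: at (4, 4), ∇E = (172, 76) → (4, 4) − 0.1·(172, 76) = (-13.2, -3.6)
Step 2: at (-13.2, -3.6), ∇E = (-336, -122.4) → (-13.2, -3.6) − 0.1·(-336, -122.4) = (20.4, 8.64)
∂E/∂u at (20.4, 8.64) = 635.52

635.52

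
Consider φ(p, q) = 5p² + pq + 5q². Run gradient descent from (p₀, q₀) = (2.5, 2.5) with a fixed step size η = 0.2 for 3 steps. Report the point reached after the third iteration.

(-4.32, -4.32)

∇φ = (10p + q, p + 10q)
(p₁, q₁) = (2.5, 2.5) − 0.2·(27.5, 27.5) = (-3, -3)
(p₂, q₂) = (-3, -3) − 0.2·(-33, -33) = (3.6, 3.6)
(p₃, q₃) = (3.6, 3.6) − 0.2·(39.6, 39.6) = (-4.32, -4.32)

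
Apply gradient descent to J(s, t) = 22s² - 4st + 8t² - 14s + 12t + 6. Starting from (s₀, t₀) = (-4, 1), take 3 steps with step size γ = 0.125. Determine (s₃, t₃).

(420.625, -60.4375)

∇J = (44s - 4t - 14, -4s + 16t + 12)
Step 1: at (-4, 1), ∇J = (-194, 44) → (-4, 1) − 0.125·(-194, 44) = (20.25, -4.5)
Step 2: at (20.25, -4.5), ∇J = (895, -141) → (20.25, -4.5) − 0.125·(895, -141) = (-91.625, 13.125)
Step 3: at (-91.625, 13.125), ∇J = (-4098, 588.5) → (-91.625, 13.125) − 0.125·(-4098, 588.5) = (420.625, -60.4375)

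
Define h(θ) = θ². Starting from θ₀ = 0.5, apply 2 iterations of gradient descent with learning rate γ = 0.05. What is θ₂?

h′(θ) = 2θ
θ₁ = 0.5 − 0.05·1 = 0.45
θ₂ = 0.45 − 0.05·0.9 = 0.405

0.405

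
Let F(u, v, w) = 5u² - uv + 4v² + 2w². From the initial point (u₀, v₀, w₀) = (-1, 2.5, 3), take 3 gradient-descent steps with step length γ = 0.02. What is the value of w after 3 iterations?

∇F = (10u - v, -u + 8v, 4w)
(u₁, v₁, w₁) = (-1, 2.5, 3) − 0.02·(-12.5, 21, 12) = (-0.75, 2.08, 2.76)
(u₂, v₂, w₂) = (-0.75, 2.08, 2.76) − 0.02·(-9.58, 17.39, 11.04) = (-0.5584, 1.7322, 2.5392)
(u₃, v₃, w₃) = (-0.5584, 1.7322, 2.5392) − 0.02·(-7.3162, 14.416, 10.1568) = (-0.412076, 1.44388, 2.336064)
w = 2.336064

2.336064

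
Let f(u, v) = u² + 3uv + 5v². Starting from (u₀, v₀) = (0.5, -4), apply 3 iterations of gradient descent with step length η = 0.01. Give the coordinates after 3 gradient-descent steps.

(0.790279, -2.9658075)

∇f = (2u + 3v, 3u + 10v)
Step 1: at (0.5, -4), ∇f = (-11, -38.5) → (0.5, -4) − 0.01·(-11, -38.5) = (0.61, -3.615)
Step 2: at (0.61, -3.615), ∇f = (-9.625, -34.32) → (0.61, -3.615) − 0.01·(-9.625, -34.32) = (0.70625, -3.2718)
Step 3: at (0.70625, -3.2718), ∇f = (-8.4029, -30.59925) → (0.70625, -3.2718) − 0.01·(-8.4029, -30.59925) = (0.790279, -2.9658075)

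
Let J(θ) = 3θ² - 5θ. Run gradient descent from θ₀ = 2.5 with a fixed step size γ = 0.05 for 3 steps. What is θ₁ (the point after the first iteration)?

J′(θ) = 6θ - 5
Step 1: J′(2.5) = 10; θ₁ = 2.5 − 0.05·10 = 2

2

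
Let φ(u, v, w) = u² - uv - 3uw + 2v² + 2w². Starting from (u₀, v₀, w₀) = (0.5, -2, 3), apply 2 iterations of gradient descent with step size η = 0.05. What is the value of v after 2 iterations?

-1.22

∇φ = (2u - v - 3w, -u + 4v, -3u + 4w)
Step 1: at (0.5, -2, 3), ∇φ = (-6, -8.5, 10.5) → (0.5, -2, 3) − 0.05·(-6, -8.5, 10.5) = (0.8, -1.575, 2.475)
Step 2: at (0.8, -1.575, 2.475), ∇φ = (-4.25, -7.1, 7.5) → (0.8, -1.575, 2.475) − 0.05·(-4.25, -7.1, 7.5) = (1.0125, -1.22, 2.1)
v = -1.22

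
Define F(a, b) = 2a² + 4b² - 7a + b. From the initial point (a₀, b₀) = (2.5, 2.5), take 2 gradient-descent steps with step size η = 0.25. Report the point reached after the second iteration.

(1.75, 2.5)

∇F = (4a - 7, 8b + 1)
Step 1: at (2.5, 2.5), ∇F = (3, 21) → (2.5, 2.5) − 0.25·(3, 21) = (1.75, -2.75)
Step 2: at (1.75, -2.75), ∇F = (0, -21) → (1.75, -2.75) − 0.25·(0, -21) = (1.75, 2.5)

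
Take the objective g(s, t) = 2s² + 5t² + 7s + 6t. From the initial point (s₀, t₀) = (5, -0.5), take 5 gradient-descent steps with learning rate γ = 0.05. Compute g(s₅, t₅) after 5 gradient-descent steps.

1.859521199325

∇g = (4s + 7, 10t + 6)
(s₁, t₁) = (5, -0.5) − 0.05·(27, 1) = (3.65, -0.55)
(s₂, t₂) = (3.65, -0.55) − 0.05·(21.6, 0.5) = (2.57, -0.575)
(s₃, t₃) = (2.57, -0.575) − 0.05·(17.28, 0.25) = (1.706, -0.5875)
(s₄, t₄) = (1.706, -0.5875) − 0.05·(13.824, 0.125) = (1.0148, -0.59375)
(s₅, t₅) = (1.0148, -0.59375) − 0.05·(11.0592, 0.0625) = (0.46184, -0.596875)
g(0.46184, -0.596875) = 1.859521199325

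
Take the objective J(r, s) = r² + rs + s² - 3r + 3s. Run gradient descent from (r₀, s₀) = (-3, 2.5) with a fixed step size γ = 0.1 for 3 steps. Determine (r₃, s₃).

(-1.2775, 1.106)

∇J = (2r + s - 3, r + 2s + 3)
Step 1: at (-3, 2.5), ∇J = (-6.5, 5) → (-3, 2.5) − 0.1·(-6.5, 5) = (-2.35, 2)
Step 2: at (-2.35, 2), ∇J = (-5.7, 4.65) → (-2.35, 2) − 0.1·(-5.7, 4.65) = (-1.78, 1.535)
Step 3: at (-1.78, 1.535), ∇J = (-5.025, 4.29) → (-1.78, 1.535) − 0.1·(-5.025, 4.29) = (-1.2775, 1.106)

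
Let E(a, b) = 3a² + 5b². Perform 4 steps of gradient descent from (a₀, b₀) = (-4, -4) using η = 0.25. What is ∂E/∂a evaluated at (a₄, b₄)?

-1.5

∇E = (6a, 10b)
Step 1: at (-4, -4), ∇E = (-24, -40) → (-4, -4) − 0.25·(-24, -40) = (2, 6)
Step 2: at (2, 6), ∇E = (12, 60) → (2, 6) − 0.25·(12, 60) = (-1, -9)
Step 3: at (-1, -9), ∇E = (-6, -90) → (-1, -9) − 0.25·(-6, -90) = (0.5, 13.5)
Step 4: at (0.5, 13.5), ∇E = (3, 135) → (0.5, 13.5) − 0.25·(3, 135) = (-0.25, -20.25)
∂E/∂a at (-0.25, -20.25) = -1.5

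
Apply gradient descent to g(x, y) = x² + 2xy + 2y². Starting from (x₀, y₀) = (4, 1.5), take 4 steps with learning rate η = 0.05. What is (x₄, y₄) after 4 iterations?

(2.43035, -0.3225)

∇g = (2x + 2y, 2x + 4y)
Step 1: at (4, 1.5), ∇g = (11, 14) → (4, 1.5) − 0.05·(11, 14) = (3.45, 0.8)
Step 2: at (3.45, 0.8), ∇g = (8.5, 10.1) → (3.45, 0.8) − 0.05·(8.5, 10.1) = (3.025, 0.295)
Step 3: at (3.025, 0.295), ∇g = (6.64, 7.23) → (3.025, 0.295) − 0.05·(6.64, 7.23) = (2.693, -0.0665)
Step 4: at (2.693, -0.0665), ∇g = (5.253, 5.12) → (2.693, -0.0665) − 0.05·(5.253, 5.12) = (2.43035, -0.3225)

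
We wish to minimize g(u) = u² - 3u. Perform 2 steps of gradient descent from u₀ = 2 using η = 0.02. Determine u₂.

1.9608

g′(u) = 2u - 3
u₁ = 2 − 0.02·1 = 1.98
u₂ = 1.98 − 0.02·0.96 = 1.9608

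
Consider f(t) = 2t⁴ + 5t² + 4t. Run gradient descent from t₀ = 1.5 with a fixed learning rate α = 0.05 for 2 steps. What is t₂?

f′(t) = 8t³ + 10t + 4
Step 1: f′(1.5) = 46; t₁ = 1.5 − 0.05·46 = -0.8
Step 2: f′(-0.8) = -8.096; t₂ = -0.8 − 0.05·(-8.096) = -0.3952

-0.3952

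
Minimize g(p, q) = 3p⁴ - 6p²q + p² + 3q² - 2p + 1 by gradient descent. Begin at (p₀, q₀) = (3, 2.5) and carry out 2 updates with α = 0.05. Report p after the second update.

∇g = (12p³ - 12pq + 2p - 2, -6p² + 6q)
Step 1: at (3, 2.5), ∇g = (238, -39) → (3, 2.5) − 0.05·(238, -39) = (-8.9, 4.45)
Step 2: at (-8.9, 4.45), ∇g = (-8004.168, -448.56) → (-8.9, 4.45) − 0.05·(-8004.168, -448.56) = (391.3084, 26.878)
p = 391.3084

391.3084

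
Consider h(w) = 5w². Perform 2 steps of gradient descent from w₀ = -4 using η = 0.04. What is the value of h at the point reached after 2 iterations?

10.368

h′(w) = 10w
Step 1: h′(-4) = -40; w₁ = -4 − 0.04·(-40) = -2.4
Step 2: h′(-2.4) = -24; w₂ = -2.4 − 0.04·(-24) = -1.44
h(-1.44) = 10.368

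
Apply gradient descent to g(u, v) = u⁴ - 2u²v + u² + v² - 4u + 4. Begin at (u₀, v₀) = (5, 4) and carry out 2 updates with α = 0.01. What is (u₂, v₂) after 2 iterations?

∇g = (4u³ - 4uv + 2u - 4, -2u² + 2v)
Step 1: at (5, 4), ∇g = (426, -42) → (5, 4) − 0.01·(426, -42) = (0.74, 4.42)
Step 2: at (0.74, 4.42), ∇g = (-13.982304, 7.7448) → (0.74, 4.42) − 0.01·(-13.982304, 7.7448) = (0.87982304, 4.342552)

(0.87982304, 4.342552)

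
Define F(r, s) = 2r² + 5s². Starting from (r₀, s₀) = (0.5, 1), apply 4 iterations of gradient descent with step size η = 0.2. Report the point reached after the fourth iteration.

∇F = (4r, 10s)
Step 1: at (0.5, 1), ∇F = (2, 10) → (0.5, 1) − 0.2·(2, 10) = (0.1, -1)
Step 2: at (0.1, -1), ∇F = (0.4, -10) → (0.1, -1) − 0.2·(0.4, -10) = (0.02, 1)
Step 3: at (0.02, 1), ∇F = (0.08, 10) → (0.02, 1) − 0.2·(0.08, 10) = (0.004, -1)
Step 4: at (0.004, -1), ∇F = (0.016, -10) → (0.004, -1) − 0.2·(0.016, -10) = (0.0008, 1)

(0.0008, 1)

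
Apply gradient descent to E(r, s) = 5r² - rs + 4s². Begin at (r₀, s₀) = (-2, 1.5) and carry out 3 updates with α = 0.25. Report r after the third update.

9.0546875

∇E = (10r - s, -r + 8s)
Step 1: at (-2, 1.5), ∇E = (-21.5, 14) → (-2, 1.5) − 0.25·(-21.5, 14) = (3.375, -2)
Step 2: at (3.375, -2), ∇E = (35.75, -19.375) → (3.375, -2) − 0.25·(35.75, -19.375) = (-5.5625, 2.84375)
Step 3: at (-5.5625, 2.84375), ∇E = (-58.46875, 28.3125) → (-5.5625, 2.84375) − 0.25·(-58.46875, 28.3125) = (9.0546875, -4.234375)
r = 9.0546875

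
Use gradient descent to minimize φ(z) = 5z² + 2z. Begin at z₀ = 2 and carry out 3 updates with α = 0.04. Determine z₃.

φ′(z) = 10z + 2
Step 1: φ′(2) = 22; z₁ = 2 − 0.04·22 = 1.12
Step 2: φ′(1.12) = 13.2; z₂ = 1.12 − 0.04·13.2 = 0.592
Step 3: φ′(0.592) = 7.92; z₃ = 0.592 − 0.04·7.92 = 0.2752

0.2752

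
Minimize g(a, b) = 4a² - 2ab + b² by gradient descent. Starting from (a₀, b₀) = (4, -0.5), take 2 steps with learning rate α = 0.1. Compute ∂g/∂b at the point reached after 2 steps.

0.48

∇g = (8a - 2b, -2a + 2b)
Step 1: at (4, -0.5), ∇g = (33, -9) → (4, -0.5) − 0.1·(33, -9) = (0.7, 0.4)
Step 2: at (0.7, 0.4), ∇g = (4.8, -0.6) → (0.7, 0.4) − 0.1·(4.8, -0.6) = (0.22, 0.46)
∂g/∂b at (0.22, 0.46) = 0.48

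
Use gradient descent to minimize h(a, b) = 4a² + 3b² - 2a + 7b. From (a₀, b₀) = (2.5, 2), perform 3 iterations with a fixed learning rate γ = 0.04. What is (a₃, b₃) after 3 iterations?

(0.957472, 0.223424)

∇h = (8a - 2, 6b + 7)
(a₁, b₁) = (2.5, 2) − 0.04·(18, 19) = (1.78, 1.24)
(a₂, b₂) = (1.78, 1.24) − 0.04·(12.24, 14.44) = (1.2904, 0.6624)
(a₃, b₃) = (1.2904, 0.6624) − 0.04·(8.3232, 10.9744) = (0.957472, 0.223424)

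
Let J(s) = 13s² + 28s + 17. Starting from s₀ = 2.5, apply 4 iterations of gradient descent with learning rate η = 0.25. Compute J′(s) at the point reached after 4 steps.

J′(s) = 26s + 28
s₁ = 2.5 − 0.25·93 = -20.75
s₂ = -20.75 − 0.25·(-511.5) = 107.125
s₃ = 107.125 − 0.25·2813.25 = -596.1875
s₄ = -596.1875 − 0.25·(-15472.875) = 3272.03125
J′(s) at (3272.03125) = 85100.8125

85100.8125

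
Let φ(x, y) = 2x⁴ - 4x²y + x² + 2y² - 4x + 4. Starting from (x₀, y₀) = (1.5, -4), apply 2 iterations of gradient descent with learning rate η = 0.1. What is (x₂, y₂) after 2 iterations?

∇φ = (8x³ - 8xy + 2x - 4, -4x² + 4y)
Step 1: at (1.5, -4), ∇φ = (74, -25) → (1.5, -4) − 0.1·(74, -25) = (-5.9, -1.5)
Step 2: at (-5.9, -1.5), ∇φ = (-1729.632, -145.24) → (-5.9, -1.5) − 0.1·(-1729.632, -145.24) = (167.0632, 13.024)

(167.0632, 13.024)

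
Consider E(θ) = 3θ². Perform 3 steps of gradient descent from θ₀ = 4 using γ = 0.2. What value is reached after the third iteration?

-0.032

E′(θ) = 6θ
Step 1: E′(4) = 24; θ₁ = 4 − 0.2·24 = -0.8
Step 2: E′(-0.8) = -4.8; θ₂ = -0.8 − 0.2·(-4.8) = 0.16
Step 3: E′(0.16) = 0.96; θ₃ = 0.16 − 0.2·0.96 = -0.032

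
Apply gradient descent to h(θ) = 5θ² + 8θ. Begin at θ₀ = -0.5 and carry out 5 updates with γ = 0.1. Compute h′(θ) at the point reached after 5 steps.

h′(θ) = 10θ + 8
θ₁ = -0.5 − 0.1·3 = -0.8
θ₂ = -0.8 − 0.1·0 = -0.8
θ₃ = -0.8 − 0.1·0 = -0.8
θ₄ = -0.8 − 0.1·0 = -0.8
θ₅ = -0.8 − 0.1·0 = -0.8
h′(θ) at (-0.8) = 0

0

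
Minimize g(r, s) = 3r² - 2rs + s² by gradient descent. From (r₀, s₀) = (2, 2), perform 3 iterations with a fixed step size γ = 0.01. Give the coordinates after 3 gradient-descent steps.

(1.77408, 1.995328)

∇g = (6r - 2s, -2r + 2s)
Step 1: at (2, 2), ∇g = (8, 0) → (2, 2) − 0.01·(8, 0) = (1.92, 2)
Step 2: at (1.92, 2), ∇g = (7.52, 0.16) → (1.92, 2) − 0.01·(7.52, 0.16) = (1.8448, 1.9984)
Step 3: at (1.8448, 1.9984), ∇g = (7.072, 0.3072) → (1.8448, 1.9984) − 0.01·(7.072, 0.3072) = (1.77408, 1.995328)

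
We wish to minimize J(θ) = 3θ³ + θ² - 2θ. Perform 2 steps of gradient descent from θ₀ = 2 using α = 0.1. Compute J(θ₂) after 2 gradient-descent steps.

-189.767149248

J′(θ) = 9θ² + 2θ - 2
θ₁ = 2 − 0.1·38 = -1.8
θ₂ = -1.8 − 0.1·23.56 = -4.156
J(-4.156) = -189.767149248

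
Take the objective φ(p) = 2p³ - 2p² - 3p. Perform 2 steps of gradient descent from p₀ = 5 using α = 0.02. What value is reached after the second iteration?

1.990608

φ′(p) = 6p² - 4p - 3
p₁ = 5 − 0.02·127 = 2.46
p₂ = 2.46 − 0.02·23.4696 = 1.990608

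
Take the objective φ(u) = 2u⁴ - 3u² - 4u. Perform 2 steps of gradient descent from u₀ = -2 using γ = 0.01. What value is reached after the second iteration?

-1.24752128

φ′(u) = 8u³ - 6u - 4
Step 1: φ′(-2) = -56; u₁ = -2 − 0.01·(-56) = -1.44
Step 2: φ′(-1.44) = -19.247872; u₂ = -1.44 − 0.01·(-19.247872) = -1.24752128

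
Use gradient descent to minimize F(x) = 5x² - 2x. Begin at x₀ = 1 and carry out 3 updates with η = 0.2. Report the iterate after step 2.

F′(x) = 10x - 2
x₁ = 1 − 0.2·8 = -0.6
x₂ = -0.6 − 0.2·(-8) = 1

1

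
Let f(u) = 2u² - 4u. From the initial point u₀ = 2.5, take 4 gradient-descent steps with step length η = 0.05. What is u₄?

1.6144

f′(u) = 4u - 4
u₁ = 2.5 − 0.05·6 = 2.2
u₂ = 2.2 − 0.05·4.8 = 1.96
u₃ = 1.96 − 0.05·3.84 = 1.768
u₄ = 1.768 − 0.05·3.072 = 1.6144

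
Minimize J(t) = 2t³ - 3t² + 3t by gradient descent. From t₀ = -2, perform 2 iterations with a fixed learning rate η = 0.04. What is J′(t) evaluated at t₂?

392.836858392576

J′(t) = 6t² - 6t + 3
Step 1: J′(-2) = 39; t₁ = -2 − 0.04·39 = -3.56
Step 2: J′(-3.56) = 100.4016; t₂ = -3.56 − 0.04·100.4016 = -7.576064
J′(t) at (-7.576064) = 392.836858392576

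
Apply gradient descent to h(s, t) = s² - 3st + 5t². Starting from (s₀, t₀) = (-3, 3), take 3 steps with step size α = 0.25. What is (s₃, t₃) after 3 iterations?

∇h = (2s - 3t, -3s + 10t)
Step 1: at (-3, 3), ∇h = (-15, 39) → (-3, 3) − 0.25·(-15, 39) = (0.75, -6.75)
Step 2: at (0.75, -6.75), ∇h = (21.75, -69.75) → (0.75, -6.75) − 0.25·(21.75, -69.75) = (-4.6875, 10.6875)
Step 3: at (-4.6875, 10.6875), ∇h = (-41.4375, 120.9375) → (-4.6875, 10.6875) − 0.25·(-41.4375, 120.9375) = (5.671875, -19.546875)

(5.671875, -19.546875)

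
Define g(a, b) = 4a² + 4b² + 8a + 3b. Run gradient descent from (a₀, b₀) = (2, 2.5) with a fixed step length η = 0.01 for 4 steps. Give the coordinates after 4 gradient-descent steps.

(1.14917888, 1.68462976)

∇g = (8a + 8, 8b + 3)
Step 1: at (2, 2.5), ∇g = (24, 23) → (2, 2.5) − 0.01·(24, 23) = (1.76, 2.27)
Step 2: at (1.76, 2.27), ∇g = (22.08, 21.16) → (1.76, 2.27) − 0.01·(22.08, 21.16) = (1.5392, 2.0584)
Step 3: at (1.5392, 2.0584), ∇g = (20.3136, 19.4672) → (1.5392, 2.0584) − 0.01·(20.3136, 19.4672) = (1.336064, 1.863728)
Step 4: at (1.336064, 1.863728), ∇g = (18.688512, 17.909824) → (1.336064, 1.863728) − 0.01·(18.688512, 17.909824) = (1.14917888, 1.68462976)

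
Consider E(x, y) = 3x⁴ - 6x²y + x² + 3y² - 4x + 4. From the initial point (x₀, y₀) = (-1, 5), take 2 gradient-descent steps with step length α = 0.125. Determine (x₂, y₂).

(343.2734375, 29.796875)

∇E = (12x³ - 12xy + 2x - 4, -6x² + 6y)
(x₁, y₁) = (-1, 5) − 0.125·(42, 24) = (-6.25, 2)
(x₂, y₂) = (-6.25, 2) − 0.125·(-2796.1875, -222.375) = (343.2734375, 29.796875)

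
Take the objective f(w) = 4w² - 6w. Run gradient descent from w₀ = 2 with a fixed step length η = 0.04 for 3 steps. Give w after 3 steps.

1.14304

f′(w) = 8w - 6
Step 1: f′(2) = 10; w₁ = 2 − 0.04·10 = 1.6
Step 2: f′(1.6) = 6.8; w₂ = 1.6 − 0.04·6.8 = 1.328
Step 3: f′(1.328) = 4.624; w₃ = 1.328 − 0.04·4.624 = 1.14304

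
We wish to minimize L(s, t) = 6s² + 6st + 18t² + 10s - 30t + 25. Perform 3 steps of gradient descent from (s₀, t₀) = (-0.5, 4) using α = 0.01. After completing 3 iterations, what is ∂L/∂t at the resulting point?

∇L = (12s + 6t + 10, 6s + 36t - 30)
(s₁, t₁) = (-0.5, 4) − 0.01·(28, 111) = (-0.78, 2.89)
(s₂, t₂) = (-0.78, 2.89) − 0.01·(17.98, 69.36) = (-0.9598, 2.1964)
(s₃, t₃) = (-0.9598, 2.1964) − 0.01·(11.6608, 43.3116) = (-1.076408, 1.763284)
∂L/∂t at (-1.076408, 1.763284) = 27.019776

27.019776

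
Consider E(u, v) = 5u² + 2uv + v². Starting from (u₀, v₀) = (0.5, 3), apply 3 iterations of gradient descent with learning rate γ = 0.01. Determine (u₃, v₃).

(0.205888, 2.80048)

∇E = (10u + 2v, 2u + 2v)
(u₁, v₁) = (0.5, 3) − 0.01·(11, 7) = (0.39, 2.93)
(u₂, v₂) = (0.39, 2.93) − 0.01·(9.76, 6.64) = (0.2924, 2.8636)
(u₃, v₃) = (0.2924, 2.8636) − 0.01·(8.6512, 6.312) = (0.205888, 2.80048)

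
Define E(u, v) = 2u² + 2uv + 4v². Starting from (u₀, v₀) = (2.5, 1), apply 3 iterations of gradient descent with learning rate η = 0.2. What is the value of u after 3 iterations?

∇E = (4u + 2v, 2u + 8v)
(u₁, v₁) = (2.5, 1) − 0.2·(12, 13) = (0.1, -1.6)
(u₂, v₂) = (0.1, -1.6) − 0.2·(-2.8, -12.6) = (0.66, 0.92)
(u₃, v₃) = (0.66, 0.92) − 0.2·(4.48, 8.68) = (-0.236, -0.816)
u = -0.236

-0.236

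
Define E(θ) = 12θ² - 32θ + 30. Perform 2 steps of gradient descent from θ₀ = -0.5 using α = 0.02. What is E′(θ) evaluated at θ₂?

E′(θ) = 24θ - 32
Step 1: E′(-0.5) = -44; θ₁ = -0.5 − 0.02·(-44) = 0.38
Step 2: E′(0.38) = -22.88; θ₂ = 0.38 − 0.02·(-22.88) = 0.8376
E′(θ) at (0.8376) = -11.8976

-11.8976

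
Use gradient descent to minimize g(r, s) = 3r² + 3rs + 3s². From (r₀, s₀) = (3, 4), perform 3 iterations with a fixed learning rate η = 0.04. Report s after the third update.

∇g = (6r + 3s, 3r + 6s)
(r₁, s₁) = (3, 4) − 0.04·(30, 33) = (1.8, 2.68)
(r₂, s₂) = (1.8, 2.68) − 0.04·(18.84, 21.48) = (1.0464, 1.8208)
(r₃, s₃) = (1.0464, 1.8208) − 0.04·(11.7408, 14.064) = (0.576768, 1.25824)
s = 1.25824

1.25824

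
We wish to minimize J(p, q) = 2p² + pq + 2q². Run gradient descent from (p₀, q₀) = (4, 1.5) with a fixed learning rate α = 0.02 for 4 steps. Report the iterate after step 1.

(3.65, 1.3)

∇J = (4p + q, p + 4q)
Step 1: at (4, 1.5), ∇J = (17.5, 10) → (4, 1.5) − 0.02·(17.5, 10) = (3.65, 1.3)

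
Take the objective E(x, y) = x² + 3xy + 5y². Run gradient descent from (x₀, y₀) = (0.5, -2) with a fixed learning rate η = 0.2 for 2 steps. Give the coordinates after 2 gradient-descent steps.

(-0.12, -2.6)

∇E = (2x + 3y, 3x + 10y)
(x₁, y₁) = (0.5, -2) − 0.2·(-5, -18.5) = (1.5, 1.7)
(x₂, y₂) = (1.5, 1.7) − 0.2·(8.1, 21.5) = (-0.12, -2.6)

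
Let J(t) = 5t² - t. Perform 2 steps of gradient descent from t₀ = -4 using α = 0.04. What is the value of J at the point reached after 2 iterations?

10.84288

J′(t) = 10t - 1
t₁ = -4 − 0.04·(-41) = -2.36
t₂ = -2.36 − 0.04·(-24.6) = -1.376
J(-1.376) = 10.84288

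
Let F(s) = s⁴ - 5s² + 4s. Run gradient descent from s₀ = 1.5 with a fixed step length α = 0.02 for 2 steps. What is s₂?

1.41611

F′(s) = 4s³ - 10s + 4
Step 1: F′(1.5) = 2.5; s₁ = 1.5 − 0.02·2.5 = 1.45
Step 2: F′(1.45) = 1.6945; s₂ = 1.45 − 0.02·1.6945 = 1.41611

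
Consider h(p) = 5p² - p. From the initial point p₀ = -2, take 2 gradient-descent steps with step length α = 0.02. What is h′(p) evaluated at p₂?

h′(p) = 10p - 1
Step 1: h′(-2) = -21; p₁ = -2 − 0.02·(-21) = -1.58
Step 2: h′(-1.58) = -16.8; p₂ = -1.58 − 0.02·(-16.8) = -1.244
h′(p) at (-1.244) = -13.44

-13.44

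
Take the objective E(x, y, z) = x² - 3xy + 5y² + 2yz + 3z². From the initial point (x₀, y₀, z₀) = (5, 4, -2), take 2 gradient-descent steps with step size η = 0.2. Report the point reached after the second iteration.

∇E = (2x - 3y, -3x + 10y + 2z, 2y + 6z)
(x₁, y₁, z₁) = (5, 4, -2) − 0.2·(-2, 21, -4) = (5.4, -0.2, -1.2)
(x₂, y₂, z₂) = (5.4, -0.2, -1.2) − 0.2·(11.4, -20.6, -7.6) = (3.12, 3.92, 0.32)

(3.12, 3.92, 0.32)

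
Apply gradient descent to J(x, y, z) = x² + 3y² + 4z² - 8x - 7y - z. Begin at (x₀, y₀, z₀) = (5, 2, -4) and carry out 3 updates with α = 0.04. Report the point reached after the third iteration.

(4.778688, 1.53248, -1.172032)

∇J = (2x - 8, 6y - 7, 8z - 1)
(x₁, y₁, z₁) = (5, 2, -4) − 0.04·(2, 5, -33) = (4.92, 1.8, -2.68)
(x₂, y₂, z₂) = (4.92, 1.8, -2.68) − 0.04·(1.84, 3.8, -22.44) = (4.8464, 1.648, -1.7824)
(x₃, y₃, z₃) = (4.8464, 1.648, -1.7824) − 0.04·(1.6928, 2.888, -15.2592) = (4.778688, 1.53248, -1.172032)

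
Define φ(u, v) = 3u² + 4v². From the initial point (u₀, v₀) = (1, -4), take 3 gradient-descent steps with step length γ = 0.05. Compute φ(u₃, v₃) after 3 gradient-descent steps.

∇φ = (6u, 8v)
Step 1: at (1, -4), ∇φ = (6, -32) → (1, -4) − 0.05·(6, -32) = (0.7, -2.4)
Step 2: at (0.7, -2.4), ∇φ = (4.2, -19.2) → (0.7, -2.4) − 0.05·(4.2, -19.2) = (0.49, -1.44)
Step 3: at (0.49, -1.44), ∇φ = (2.94, -11.52) → (0.49, -1.44) − 0.05·(2.94, -11.52) = (0.343, -0.864)
φ(0.343, -0.864) = 3.338931

3.338931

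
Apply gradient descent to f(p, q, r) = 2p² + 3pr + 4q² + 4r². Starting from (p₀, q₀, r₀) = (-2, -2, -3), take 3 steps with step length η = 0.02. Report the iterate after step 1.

(-1.66, -1.68, -2.4)

∇f = (4p + 3r, 8q, 3p + 8r)
(p₁, q₁, r₁) = (-2, -2, -3) − 0.02·(-17, -16, -30) = (-1.66, -1.68, -2.4)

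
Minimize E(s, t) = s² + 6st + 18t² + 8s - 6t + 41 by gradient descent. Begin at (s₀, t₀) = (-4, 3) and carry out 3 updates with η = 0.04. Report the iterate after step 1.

∇E = (2s + 6t + 8, 6s + 36t - 6)
Step 1: at (-4, 3), ∇E = (18, 78) → (-4, 3) − 0.04·(18, 78) = (-4.72, -0.12)

(-4.72, -0.12)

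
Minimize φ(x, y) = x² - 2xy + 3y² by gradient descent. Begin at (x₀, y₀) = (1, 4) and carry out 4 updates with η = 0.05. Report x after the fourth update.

1.5428

∇φ = (2x - 2y, -2x + 6y)
Step 1: at (1, 4), ∇φ = (-6, 22) → (1, 4) − 0.05·(-6, 22) = (1.3, 2.9)
Step 2: at (1.3, 2.9), ∇φ = (-3.2, 14.8) → (1.3, 2.9) − 0.05·(-3.2, 14.8) = (1.46, 2.16)
Step 3: at (1.46, 2.16), ∇φ = (-1.4, 10.04) → (1.46, 2.16) − 0.05·(-1.4, 10.04) = (1.53, 1.658)
Step 4: at (1.53, 1.658), ∇φ = (-0.256, 6.888) → (1.53, 1.658) − 0.05·(-0.256, 6.888) = (1.5428, 1.3136)
x = 1.5428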